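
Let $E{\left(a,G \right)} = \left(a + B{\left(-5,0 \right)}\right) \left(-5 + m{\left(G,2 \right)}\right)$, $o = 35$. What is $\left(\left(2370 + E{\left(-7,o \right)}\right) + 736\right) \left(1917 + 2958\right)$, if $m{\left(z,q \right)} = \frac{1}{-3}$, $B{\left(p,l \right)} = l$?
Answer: $15323750$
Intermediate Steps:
$m{\left(z,q \right)} = - \frac{1}{3}$
$E{\left(a,G \right)} = - \frac{16 a}{3}$ ($E{\left(a,G \right)} = \left(a + 0\right) \left(-5 - \frac{1}{3}\right) = a \left(- \frac{16}{3}\right) = - \frac{16 a}{3}$)
$\left(\left(2370 + E{\left(-7,o \right)}\right) + 736\right) \left(1917 + 2958\right) = \left(\left(2370 - - \frac{112}{3}\right) + 736\right) \left(1917 + 2958\right) = \left(\left(2370 + \frac{112}{3}\right) + 736\right) 4875 = \left(\frac{7222}{3} + 736\right) 4875 = \frac{9430}{3} \cdot 4875 = 15323750$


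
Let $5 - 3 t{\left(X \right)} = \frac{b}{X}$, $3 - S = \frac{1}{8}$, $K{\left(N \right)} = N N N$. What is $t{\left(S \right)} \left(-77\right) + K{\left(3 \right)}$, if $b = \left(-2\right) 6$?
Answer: $- \frac{14384}{69} \approx -208.46$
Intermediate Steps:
$b = -12$
$K{\left(N \right)} = N^{3}$ ($K{\left(N \right)} = N^{2} N = N^{3}$)
$S = \frac{23}{8}$ ($S = 3 - \frac{1}{8} = \frac{23}{8} \approx 2.875$)
$t{\left(X \right)} = \frac{5}{3} + \frac{4}{X}$ ($t{\left(X \right)} = \frac{5}{3} - \frac{\left(-12\right) \frac{1}{X}}{3} = \frac{5}{3} + \frac{4}{X}$)
$t{\left(S \right)} \left(-77\right) + K{\left(3 \right)} = \left(\frac{5}{3} + \frac{4}{\frac{23}{8}}\right) \left(-77\right) + 3^{3} = \left(\frac{5}{3} + 4 \cdot \frac{8}{23}\right) \left(-77\right) + 27 = \left(\frac{5}{3} + \frac{32}{23}\right) \left(-77\right) + 27 = \frac{211}{69} \left(-77\right) + 27 = - \frac{16247}{69} + 27 = - \frac{14384}{69}$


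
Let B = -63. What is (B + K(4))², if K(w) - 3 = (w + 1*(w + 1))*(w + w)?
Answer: 144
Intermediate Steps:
K(w) = 3 + 2*w*(1 + 2*w) (K(w) = 3 + (w + 1*(w + 1))*(w + w) = 3 + (w + 1*(1 + w))*(2*w) = 3 + (w + (1 + w))*(2*w) = 3 + (1 + 2*w)*(2*w) = 3 + 2*w*(1 + 2*w))
(B + K(4))² = (-63 + (3 + 2*4 + 4*4²))² = (-63 + (3 + 8 + 4*16))² = (-63 + (3 + 8 + 64))² = (-63 + 75)² = 12² = 144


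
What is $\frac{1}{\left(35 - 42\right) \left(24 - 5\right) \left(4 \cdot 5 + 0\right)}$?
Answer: $- \frac{1}{2660} \approx -0.00037594$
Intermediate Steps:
$\frac{1}{\left(35 - 42\right) \left(24 - 5\right) \left(4 \cdot 5 + 0\right)} = \frac{1}{\left(-7\right) 19 \left(20 + 0\right)} = \frac{1}{\left(-7\right) 19 \cdot 20} = \frac{1}{\left(-7\right) 380} = \frac{1}{-2660} = - \frac{1}{2660}$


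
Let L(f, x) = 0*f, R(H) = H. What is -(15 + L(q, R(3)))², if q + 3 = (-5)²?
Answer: -225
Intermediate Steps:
q = 22 (q = -3 + (-5)² = -3 + 25 = 22)
L(f, x) = 0
-(15 + L(q, R(3)))² = -(15 + 0)² = -1*15² = -1*225 = -225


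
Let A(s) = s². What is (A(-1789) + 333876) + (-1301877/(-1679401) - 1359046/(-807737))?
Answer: 4794463496592429984/1356514325537 ≈ 3.5344e+6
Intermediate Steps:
(A(-1789) + 333876) + (-1301877/(-1679401) - 1359046/(-807737)) = ((-1789)² + 333876) + (-1301877/(-1679401) - 1359046/(-807737)) = (3200521 + 333876) + (-1301877*(-1/1679401) - 1359046*(-1/807737)) = 3534397 + (1301877/1679401 + 1359046/807737) = 3534397 + 3333957433795/1356514325537 = 4794463496592429984/1356514325537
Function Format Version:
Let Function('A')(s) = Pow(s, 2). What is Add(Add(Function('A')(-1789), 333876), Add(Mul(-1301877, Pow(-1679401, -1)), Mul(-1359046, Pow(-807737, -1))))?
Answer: Rational(4794463496592429984, 1356514325537) ≈ 3.5344e+6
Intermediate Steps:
Add(Add(Function('A')(-1789), 333876), Add(Mul(-1301877, Pow(-1679401, -1)), Mul(-1359046, Pow(-807737, -1)))) = Add(Add(Pow(-1789, 2), 333876), Add(Mul(-1301877, Pow(-1679401, -1)), Mul(-1359046, Pow(-807737, -1)))) = Add(Add(3200521, 333876), Add(Mul(-1301877, Rational(-1, 1679401)), Mul(-1359046, Rational(-1, 807737)))) = Add(3534397, Add(Rational(1301877, 1679401), Rational(1359046, 807737))) = Add(3534397, Rational(3333957433795, 1356514325537)) = Rational(4794463496592429984, 1356514325537)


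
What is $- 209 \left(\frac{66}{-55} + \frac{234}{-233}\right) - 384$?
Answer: $\frac{89352}{1165} \approx 76.697$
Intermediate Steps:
$- 209 \left(\frac{66}{-55} + \frac{234}{-233}\right) - 384 = - 209 \left(66 \left(- \frac{1}{55}\right) + 234 \left(- \frac{1}{233}\right)\right) - 384 = - 209 \left(- \frac{6}{5} - \frac{234}{233}\right) - 384 = \left(-209\right) \left(- \frac{2568}{1165}\right) - 384 = \frac{536712}{1165} - 384 = \frac{89352}{1165}$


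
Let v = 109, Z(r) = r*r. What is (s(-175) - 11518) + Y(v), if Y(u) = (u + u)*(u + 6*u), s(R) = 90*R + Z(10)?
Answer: 139166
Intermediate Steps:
Z(r) = r²
s(R) = 100 + 90*R (s(R) = 90*R + 10² = 90*R + 100 = 100 + 90*R)
Y(u) = 14*u² (Y(u) = (2*u)*(7*u) = 14*u²)
(s(-175) - 11518) + Y(v) = ((100 + 90*(-175)) - 11518) + 14*109² = ((100 - 15750) - 11518) + 14*11881 = (-15650 - 11518) + 166334 = -27168 + 166334 = 139166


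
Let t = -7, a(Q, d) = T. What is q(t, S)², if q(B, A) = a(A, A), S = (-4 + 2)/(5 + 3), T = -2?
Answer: 4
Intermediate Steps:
S = -¼ (S = -2/8 = -2*⅛ = -¼ ≈ -0.25000)
a(Q, d) = -2
q(B, A) = -2
q(t, S)² = (-2)² = 4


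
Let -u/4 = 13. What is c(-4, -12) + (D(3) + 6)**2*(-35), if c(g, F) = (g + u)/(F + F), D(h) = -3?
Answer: -938/3 ≈ -312.67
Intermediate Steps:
u = -52 (u = -4*13 = -52)
c(g, F) = (-52 + g)/(2*F) (c(g, F) = (g - 52)/(F + F) = (-52 + g)/((2*F)) = (-52 + g)*(1/(2*F)) = (-52 + g)/(2*F))
c(-4, -12) + (D(3) + 6)**2*(-35) = (1/2)*(-52 - 4)/(-12) + (-3 + 6)**2*(-35) = (1/2)*(-1/12)*(-56) + 3**2*(-35) = 7/3 + 9*(-35) = 7/3 - 315 = -938/3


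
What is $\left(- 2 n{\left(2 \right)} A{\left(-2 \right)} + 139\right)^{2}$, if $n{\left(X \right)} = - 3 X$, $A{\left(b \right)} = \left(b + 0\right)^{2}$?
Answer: $34969$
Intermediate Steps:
$A{\left(b \right)} = b^{2}$
$\left(- 2 n{\left(2 \right)} A{\left(-2 \right)} + 139\right)^{2} = \left(- 2 \left(\left(-3\right) 2\right) \left(-2\right)^{2} + 139\right)^{2} = \left(\left(-2\right) \left(-6\right) 4 + 139\right)^{2} = \left(12 \cdot 4 + 139\right)^{2} = \left(48 + 139\right)^{2} = 187^{2} = 34969$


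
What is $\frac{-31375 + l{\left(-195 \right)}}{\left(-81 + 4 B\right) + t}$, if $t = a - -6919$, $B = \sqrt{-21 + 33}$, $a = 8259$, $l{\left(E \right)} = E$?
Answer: $- \frac{476612290}{227919217} + \frac{252560 \sqrt{3}}{227919217} \approx -2.0892$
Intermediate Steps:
$B = 2 \sqrt{3}$ ($B = \sqrt{12} = 2 \sqrt{3} \approx 3.4641$)
$t = 15178$ ($t = 8259 - -6919 = 8259 + 6919 = 15178$)
$\frac{-31375 + l{\left(-195 \right)}}{\left(-81 + 4 B\right) + t} = \frac{-31375 - 195}{\left(-81 + 4 \cdot 2 \sqrt{3}\right) + 15178} = - \frac{31570}{\left(-81 + 8 \sqrt{3}\right) + 15178} = - \frac{31570}{15097 + 8 \sqrt{3}}$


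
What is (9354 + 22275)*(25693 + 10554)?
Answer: 1146456363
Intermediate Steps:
(9354 + 22275)*(25693 + 10554) = 31629*36247 = 1146456363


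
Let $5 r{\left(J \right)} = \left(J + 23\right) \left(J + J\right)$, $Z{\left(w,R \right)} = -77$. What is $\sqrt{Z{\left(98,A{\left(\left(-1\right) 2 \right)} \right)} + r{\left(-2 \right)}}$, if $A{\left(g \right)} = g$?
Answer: $\frac{i \sqrt{2345}}{5} \approx 9.685 i$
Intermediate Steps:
$r{\left(J \right)} = \frac{2 J \left(23 + J\right)}{5}$ ($r{\left(J \right)} = \frac{\left(J + 23\right) \left(J + J\right)}{5} = \frac{\left(23 + J\right) 2 J}{5} = \frac{2 J \left(23 + J\right)}{5}$)
$\sqrt{Z{\left(98,A{\left(\left(-1\right) 2 \right)} \right)} + r{\left(-2 \right)}} = \sqrt{-77 + \frac{2}{5} \left(-2\right) \left(23 - 2\right)} = \sqrt{-77 + \frac{2}{5} \left(-2\right) 21} = \sqrt{-77 - \frac{84}{5}} = \sqrt{- \frac{469}{5}} = \frac{i \sqrt{2345}}{5}$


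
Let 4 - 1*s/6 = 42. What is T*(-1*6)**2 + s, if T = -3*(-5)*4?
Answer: 1932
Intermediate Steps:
s = -228 (s = 24 - 6*42 = 24 - 252 = -228)
T = 60 (T = 15*4 = 60)
T*(-1*6)**2 + s = 60*(-1*6)**2 - 228 = 60*(-6)**2 - 228 = 60*36 - 228 = 2160 - 228 = 1932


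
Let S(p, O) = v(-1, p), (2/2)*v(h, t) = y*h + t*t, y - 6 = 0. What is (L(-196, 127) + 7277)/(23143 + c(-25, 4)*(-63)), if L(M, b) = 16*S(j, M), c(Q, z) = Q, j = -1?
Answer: 7197/24718 ≈ 0.29116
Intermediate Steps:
y = 6 (y = 6 + 0 = 6)
v(h, t) = t² + 6*h (v(h, t) = 6*h + t*t = 6*h + t² = t² + 6*h)
S(p, O) = -6 + p² (S(p, O) = p² + 6*(-1) = p² - 6 = -6 + p²)
L(M, b) = -80 (L(M, b) = 16*(-6 + (-1)²) = 16*(-6 + 1) = 16*(-5) = -80)
(L(-196, 127) + 7277)/(23143 + c(-25, 4)*(-63)) = (-80 + 7277)/(23143 - 25*(-63)) = 7197/(23143 + 1575) = 7197/24718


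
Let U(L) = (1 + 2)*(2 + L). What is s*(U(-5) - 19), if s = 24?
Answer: -672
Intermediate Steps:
U(L) = 6 + 3*L (U(L) = 3*(2 + L) = 6 + 3*L)
s*(U(-5) - 19) = 24*((6 + 3*(-5)) - 19) = 24*((6 - 15) - 19) = 24*(-9 - 19) = 24*(-28) = -672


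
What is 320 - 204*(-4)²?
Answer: -2944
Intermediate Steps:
320 - 204*(-4)² = 320 - 204*16 = 320 - 3264 = -2944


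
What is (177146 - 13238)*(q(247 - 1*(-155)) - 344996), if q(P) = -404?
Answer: -56613823200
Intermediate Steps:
(177146 - 13238)*(q(247 - 1*(-155)) - 344996) = (177146 - 13238)*(-404 - 344996) = 163908*(-345400) = -56613823200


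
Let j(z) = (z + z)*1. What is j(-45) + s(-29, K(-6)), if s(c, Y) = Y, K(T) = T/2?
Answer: -93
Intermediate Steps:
K(T) = T/2 (K(T) = T*(1/2) = T/2)
j(z) = 2*z (j(z) = (2*z)*1 = 2*z)
j(-45) + s(-29, K(-6)) = 2*(-45) + (1/2)*(-6) = -90 - 3 = -93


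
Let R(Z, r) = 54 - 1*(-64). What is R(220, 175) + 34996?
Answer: 35114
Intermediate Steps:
R(Z, r) = 118 (R(Z, r) = 54 + 64 = 118)
R(220, 175) + 34996 = 118 + 34996 = 35114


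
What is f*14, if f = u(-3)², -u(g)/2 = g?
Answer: 504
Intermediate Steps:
u(g) = -2*g
f = 36 (f = (-2*(-3))² = 6² = 36)
f*14 = 36*14 = 504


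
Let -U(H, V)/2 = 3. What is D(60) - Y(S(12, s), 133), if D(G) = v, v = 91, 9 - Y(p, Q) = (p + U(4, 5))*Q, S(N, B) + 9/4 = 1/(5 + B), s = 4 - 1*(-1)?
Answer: -20039/20 ≈ -1002.0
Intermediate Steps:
U(H, V) = -6 (U(H, V) = -2*3 = -6)
s = 5 (s = 4 + 1 = 5)
S(N, B) = -9/4 + 1/(5 + B)
Y(p, Q) = 9 - Q*(-6 + p) (Y(p, Q) = 9 - (p - 6)*Q = 9 - (-6 + p)*Q = 9 - Q*(-6 + p))
D(G) = 91
D(60) - Y(S(12, s), 133) = 91 - (9 + 6*133 - 1*133*(-41 - 9*5)/(4*(5 + 5))) = 91 - (9 + 798 - 1*133*(1/4)*(-41 - 45)/10) = 91 - (9 + 798 - 1*133*(1/4)*(1/10)*(-86)) = 91 - (9 + 798 - 1*133*(-43/20)) = 91 - (9 + 798 + 5719/20) = 91 - 1*21859/20 = 91 - 21859/20 = -20039/20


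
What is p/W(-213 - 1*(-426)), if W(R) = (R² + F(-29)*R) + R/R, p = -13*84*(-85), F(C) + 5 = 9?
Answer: 46410/23111 ≈ 2.0081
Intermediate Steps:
F(C) = 4 (F(C) = -5 + 9 = 4)
p = 92820 (p = -1092*(-85) = 92820)
W(R) = 1 + R² + 4*R (W(R) = (R² + 4*R) + R/R = (R² + 4*R) + 1 = 1 + R² + 4*R)
p/W(-213 - 1*(-426)) = 92820/(1 + (-213 - 1*(-426))² + 4*(-213 - 1*(-426))) = 92820/(1 + (-213 + 426)² + 4*(-213 + 426)) = 92820/(1 + 213² + 4*213) = 92820/(1 + 45369 + 852) = 92820/46222 = 92820*(1/46222) = 46410/23111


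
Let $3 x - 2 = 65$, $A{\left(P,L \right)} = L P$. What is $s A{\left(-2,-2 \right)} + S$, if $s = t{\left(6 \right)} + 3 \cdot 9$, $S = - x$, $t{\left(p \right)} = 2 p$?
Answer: $\frac{401}{3} \approx 133.67$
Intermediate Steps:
$x = \frac{67}{3}$ ($x = \frac{2}{3} + \frac{1}{3} \cdot 65 = \frac{2}{3} + \frac{65}{3} = \frac{67}{3} \approx 22.333$)
$S = - \frac{67}{3}$ ($S = \left(-1\right) \frac{67}{3} = - \frac{67}{3} \approx -22.333$)
$s = 39$ ($s = 2 \cdot 6 + 3 \cdot 9 = 12 + 27 = 39$)
$s A{\left(-2,-2 \right)} + S = 39 \left(\left(-2\right) \left(-2\right)\right) - \frac{67}{3} = 39 \cdot 4 - \frac{67}{3} = 156 - \frac{67}{3} = \frac{401}{3}$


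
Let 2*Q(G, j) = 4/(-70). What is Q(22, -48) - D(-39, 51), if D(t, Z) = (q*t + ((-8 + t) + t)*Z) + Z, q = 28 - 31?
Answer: 147629/35 ≈ 4218.0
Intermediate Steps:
q = -3
Q(G, j) = -1/35 (Q(G, j) = (4/(-70))/2 = (4*(-1/70))/2 = (½)*(-2/35) = -1/35)
D(t, Z) = Z - 3*t + Z*(-8 + 2*t) (D(t, Z) = (-3*t + ((-8 + t) + t)*Z) + Z = (-3*t + (-8 + 2*t)*Z) + Z = (-3*t + Z*(-8 + 2*t)) + Z = Z - 3*t + Z*(-8 + 2*t))
Q(22, -48) - D(-39, 51) = -1/35 - (-7*51 - 3*(-39) + 2*51*(-39)) = -1/35 - (-357 + 117 - 3978) = -1/35 - 1*(-4218) = -1/35 + 4218 = 147629/35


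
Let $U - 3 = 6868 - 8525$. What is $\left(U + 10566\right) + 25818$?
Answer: $34730$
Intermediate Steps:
$U = -1654$ ($U = 3 + \left(6868 - 8525\right) = 3 - 1657 = -1654$)
$\left(U + 10566\right) + 25818 = \left(-1654 + 10566\right) + 25818 = 8912 + 25818 = 34730$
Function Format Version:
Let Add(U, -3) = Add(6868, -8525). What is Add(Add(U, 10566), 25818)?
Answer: 34730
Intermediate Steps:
U = -1654 (U = Add(3, Add(6868, -8525)) = Add(3, -1657) = -1654)
Add(Add(U, 10566), 25818) = Add(Add(-1654, 10566), 25818) = Add(8912, 25818) = 34730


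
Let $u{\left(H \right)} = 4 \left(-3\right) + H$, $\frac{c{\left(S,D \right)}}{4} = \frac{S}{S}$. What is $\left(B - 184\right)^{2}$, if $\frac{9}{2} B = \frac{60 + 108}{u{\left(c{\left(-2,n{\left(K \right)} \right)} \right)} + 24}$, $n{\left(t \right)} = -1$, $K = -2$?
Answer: $\frac{297025}{9} \approx 33003.0$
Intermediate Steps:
$c{\left(S,D \right)} = 4$ ($c{\left(S,D \right)} = 4 \frac{S}{S} = 4 \cdot 1 = 4$)
$u{\left(H \right)} = -12 + H$
$B = \frac{7}{3}$ ($B = \frac{2 \frac{60 + 108}{\left(-12 + 4\right) + 24}}{9} = \frac{2 \frac{168}{-8 + 24}}{9} = \frac{2 \cdot \frac{168}{16}}{9} = \frac{2 \cdot 168 \cdot \frac{1}{16}}{9} = \frac{2}{9} \cdot \frac{21}{2} = \frac{7}{3} \approx 2.3333$)
$\left(B - 184\right)^{2} = \left(\frac{7}{3} - 184\right)^{2} = \left(- \frac{545}{3}\right)^{2} = \frac{297025}{9}$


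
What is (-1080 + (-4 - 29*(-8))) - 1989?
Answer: -2841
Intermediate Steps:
(-1080 + (-4 - 29*(-8))) - 1989 = (-1080 + (-4 + 232)) - 1989 = (-1080 + 228) - 1989 = -852 - 1989 = -2841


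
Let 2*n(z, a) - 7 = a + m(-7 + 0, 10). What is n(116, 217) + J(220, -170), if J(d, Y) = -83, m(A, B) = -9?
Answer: 49/2 ≈ 24.500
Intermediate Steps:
n(z, a) = -1 + a/2 (n(z, a) = 7/2 + (a - 9)/2 = 7/2 + (-9 + a)/2 = 7/2 + (-9/2 + a/2) = -1 + a/2)
n(116, 217) + J(220, -170) = (-1 + (1/2)*217) - 83 = (-1 + 217/2) - 83 = 215/2 - 83 = 49/2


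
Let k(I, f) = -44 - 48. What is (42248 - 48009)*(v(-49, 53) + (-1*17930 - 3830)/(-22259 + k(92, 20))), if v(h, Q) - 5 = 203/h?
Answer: -33675514/3193 ≈ -10547.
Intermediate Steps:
k(I, f) = -92
v(h, Q) = 5 + 203/h
(42248 - 48009)*(v(-49, 53) + (-1*17930 - 3830)/(-22259 + k(92, 20))) = (42248 - 48009)*((5 + 203/(-49)) + (-1*17930 - 3830)/(-22259 - 92)) = -5761*((5 + 203*(-1/49)) + (-17930 - 3830)/(-22351)) = -5761*((5 - 29/7) - 21760*(-1/22351)) = -5761*(6/7 + 21760/22351) = -5761*40918/22351 = -33675514/3193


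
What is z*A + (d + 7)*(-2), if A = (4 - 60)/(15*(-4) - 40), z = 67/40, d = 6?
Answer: -12531/500 ≈ -25.062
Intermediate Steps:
z = 67/40 (z = 67*(1/40) = 67/40 ≈ 1.6750)
A = 14/25 (A = -56/(-60 - 40) = -56/(-100) = -56*(-1/100) = 14/25 ≈ 0.56000)
z*A + (d + 7)*(-2) = (67/40)*(14/25) + (6 + 7)*(-2) = 469/500 + 13*(-2) = 469/500 - 26 = -12531/500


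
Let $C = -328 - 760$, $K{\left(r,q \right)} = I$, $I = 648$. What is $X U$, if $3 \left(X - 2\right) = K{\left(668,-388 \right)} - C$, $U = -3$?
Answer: $-1742$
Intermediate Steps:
$K{\left(r,q \right)} = 648$
$C = -1088$ ($C = -328 - 760 = -1088$)
$X = \frac{1742}{3}$ ($X = 2 + \frac{648 - -1088}{3} = 2 + \frac{648 + 1088}{3} = 2 + \frac{1}{3} \cdot 1736 = 2 + \frac{1736}{3} = \frac{1742}{3} \approx 580.67$)
$X U = \frac{1742}{3} \left(-3\right) = -1742$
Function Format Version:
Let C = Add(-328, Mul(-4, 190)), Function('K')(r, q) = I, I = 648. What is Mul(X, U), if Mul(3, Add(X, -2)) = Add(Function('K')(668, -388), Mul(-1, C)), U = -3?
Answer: -1742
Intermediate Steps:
Function('K')(r, q) = 648
C = -1088 (C = Add(-328, -760) = -1088)
X = Rational(1742, 3) (X = Add(2, Mul(Rational(1, 3), Add(648, Mul(-1, -1088)))) = Add(2, Mul(Rational(1, 3), Add(648, 1088))) = Add(2, Mul(Rational(1, 3), 1736)) = Add(2, Rational(1736, 3)) = Rational(1742, 3) ≈ 580.67)
Mul(X, U) = Mul(Rational(1742, 3), -3) = -1742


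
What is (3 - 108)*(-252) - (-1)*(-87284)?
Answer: -60824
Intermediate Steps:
(3 - 108)*(-252) - (-1)*(-87284) = -105*(-252) - 1*87284 = 26460 - 87284 = -60824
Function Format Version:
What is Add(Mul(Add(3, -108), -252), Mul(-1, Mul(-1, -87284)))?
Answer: -60824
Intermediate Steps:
Add(Mul(Add(3, -108), -252), Mul(-1, Mul(-1, -87284))) = Add(Mul(-105, -252), Mul(-1, 87284)) = Add(26460, -87284) = -60824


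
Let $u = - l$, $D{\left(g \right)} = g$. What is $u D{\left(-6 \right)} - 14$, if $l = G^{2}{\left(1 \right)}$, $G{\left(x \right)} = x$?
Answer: $-8$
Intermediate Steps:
$l = 1$ ($l = 1^{2} = 1$)
$u = -1$ ($u = \left(-1\right) 1 = -1$)
$u D{\left(-6 \right)} - 14 = \left(-1\right) \left(-6\right) - 14 = 6 - 14 = -8$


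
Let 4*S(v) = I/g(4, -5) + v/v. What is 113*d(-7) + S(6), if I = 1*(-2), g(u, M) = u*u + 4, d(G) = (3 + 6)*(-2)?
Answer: -81351/40 ≈ -2033.8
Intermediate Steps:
d(G) = -18 (d(G) = 9*(-2) = -18)
g(u, M) = 4 + u² (g(u, M) = u² + 4 = 4 + u²)
I = -2
S(v) = 9/40 (S(v) = (-2/(4 + 4²) + v/v)/4 = (-2/(4 + 16) + 1)/4 = (-2/20 + 1)/4 = (-2*1/20 + 1)/4 = (-⅒ + 1)/4 = (¼)*(9/10) = 9/40)
113*d(-7) + S(6) = 113*(-18) + 9/40 = -2034 + 9/40 = -81351/40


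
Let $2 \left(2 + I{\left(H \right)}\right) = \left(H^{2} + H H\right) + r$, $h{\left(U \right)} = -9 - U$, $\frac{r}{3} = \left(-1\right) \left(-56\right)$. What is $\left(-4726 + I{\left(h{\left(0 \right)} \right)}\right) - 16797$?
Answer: $-21360$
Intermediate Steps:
$r = 168$ ($r = 3 \left(\left(-1\right) \left(-56\right)\right) = 3 \cdot 56 = 168$)
$I{\left(H \right)} = 82 + H^{2}$ ($I{\left(H \right)} = -2 + \frac{\left(H^{2} + H H\right) + 168}{2} = -2 + \frac{\left(H^{2} + H^{2}\right) + 168}{2} = -2 + \frac{2 H^{2} + 168}{2} = -2 + \frac{168 + 2 H^{2}}{2} = -2 + \left(84 + H^{2}\right) = 82 + H^{2}$)
$\left(-4726 + I{\left(h{\left(0 \right)} \right)}\right) - 16797 = \left(-4726 + \left(82 + \left(-9 - 0\right)^{2}\right)\right) - 16797 = \left(-4726 + \left(82 + \left(-9 + 0\right)^{2}\right)\right) - 16797 = \left(-4726 + \left(82 + \left(-9\right)^{2}\right)\right) - 16797 = \left(-4726 + \left(82 + 81\right)\right) - 16797 = \left(-4726 + 163\right) - 16797 = -4563 - 16797 = -21360$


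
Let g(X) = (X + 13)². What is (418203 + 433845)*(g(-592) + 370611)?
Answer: 601419784896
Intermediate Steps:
g(X) = (13 + X)²
(418203 + 433845)*(g(-592) + 370611) = (418203 + 433845)*((13 - 592)² + 370611) = 852048*((-579)² + 370611) = 852048*(335241 + 370611) = 852048*705852 = 601419784896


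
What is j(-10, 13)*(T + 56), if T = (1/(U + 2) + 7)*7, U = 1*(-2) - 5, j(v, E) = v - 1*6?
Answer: -8288/5 ≈ -1657.6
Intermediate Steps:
j(v, E) = -6 + v (j(v, E) = v - 6 = -6 + v)
U = -7 (U = -2 - 5 = -7)
T = 238/5 (T = (1/(-7 + 2) + 7)*7 = (1/(-5) + 7)*7 = (-1/5 + 7)*7 = (34/5)*7 = 238/5 ≈ 47.600)
j(-10, 13)*(T + 56) = (-6 - 10)*(238/5 + 56) = -16*518/5 = -8288/5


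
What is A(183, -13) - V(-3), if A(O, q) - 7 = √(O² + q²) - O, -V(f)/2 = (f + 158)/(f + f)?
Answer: -683/3 + √33658 ≈ -44.206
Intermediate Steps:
V(f) = -(158 + f)/f (V(f) = -2*(f + 158)/(f + f) = -2*(158 + f)/(2*f) = -2*(158 + f)*1/(2*f) = -(158 + f)/f)
A(O, q) = 7 + √(O² + q²) - O (A(O, q) = 7 + (√(O² + q²) - O) = 7 + √(O² + q²) - O)
A(183, -13) - V(-3) = (7 + √(183² + (-13)²) - 1*183) - (-158 - 1*(-3))/(-3) = (7 + √(33489 + 169) - 183) - (-1)*(-158 + 3)/3 = (7 + √33658 - 183) - (-1)*(-155)/3 = (-176 + √33658) - 1*155/3 = (-176 + √33658) - 155/3 = -683/3 + √33658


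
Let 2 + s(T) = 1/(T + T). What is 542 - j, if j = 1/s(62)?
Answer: 133998/247 ≈ 542.50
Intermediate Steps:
s(T) = -2 + 1/(2*T) (s(T) = -2 + 1/(T + T) = -2 + 1/(2*T))
j = -124/247 (j = 1/(-2 + (½)/62) = 1/(-2 + (½)*(1/62)) = 1/(-2 + 1/124) = 1/(-247/124) = -124/247 ≈ -0.50202)
542 - j = 542 - 1*(-124/247) = 542 + 124/247 = 133998/247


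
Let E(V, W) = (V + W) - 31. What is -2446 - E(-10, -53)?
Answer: -2352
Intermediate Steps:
E(V, W) = -31 + V + W
-2446 - E(-10, -53) = -2446 - (-31 - 10 - 53) = -2446 - 1*(-94) = -2446 + 94 = -2352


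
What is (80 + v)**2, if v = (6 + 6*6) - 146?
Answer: 576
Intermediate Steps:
v = -104 (v = (6 + 36) - 146 = 42 - 146 = -104)
(80 + v)**2 = (80 - 104)**2 = (-24)**2 = 576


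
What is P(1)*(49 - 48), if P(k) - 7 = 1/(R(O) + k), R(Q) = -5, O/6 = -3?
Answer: 27/4 ≈ 6.7500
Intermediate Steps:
O = -18 (O = 6*(-3) = -18)
P(k) = 7 + 1/(-5 + k)
P(1)*(49 - 48) = ((-34 + 7*1)/(-5 + 1))*(49 - 48) = ((-34 + 7)/(-4))*1 = -¼*(-27)*1 = (27/4)*1 = 27/4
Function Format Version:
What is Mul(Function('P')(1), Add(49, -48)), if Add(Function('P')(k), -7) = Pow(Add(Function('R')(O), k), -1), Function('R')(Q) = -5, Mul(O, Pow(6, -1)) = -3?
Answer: Rational(27, 4) ≈ 6.7500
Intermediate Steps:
O = -18 (O = Mul(6, -3) = -18)
Function('P')(k) = Add(7, Pow(Add(-5, k), -1))
Mul(Function('P')(1), Add(49, -48)) = Mul(Mul(Pow(Add(-5, 1), -1), Add(-34, Mul(7, 1))), Add(49, -48)) = Mul(Mul(Pow(-4, -1), Add(-34, 7)), 1) = Mul(Mul(Rational(-1, 4), -27), 1) = Mul(Rational(27, 4), 1) = Rational(27, 4)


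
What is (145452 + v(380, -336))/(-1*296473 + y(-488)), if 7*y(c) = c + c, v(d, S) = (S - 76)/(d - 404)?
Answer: -6109705/12457722 ≈ -0.49044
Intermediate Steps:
v(d, S) = (-76 + S)/(-404 + d)
y(c) = 2*c/7 (y(c) = (c + c)/7 = (2*c)/7 = 2*c/7)
(145452 + v(380, -336))/(-1*296473 + y(-488)) = (145452 + (-76 - 336)/(-404 + 380))/(-1*296473 + (2/7)*(-488)) = (145452 - 412/(-24))/(-296473 - 976/7) = (145452 - 1/24*(-412))/(-2076287/7) = (145452 + 103/6)*(-7/2076287) = (872815/6)*(-7/2076287) = -6109705/12457722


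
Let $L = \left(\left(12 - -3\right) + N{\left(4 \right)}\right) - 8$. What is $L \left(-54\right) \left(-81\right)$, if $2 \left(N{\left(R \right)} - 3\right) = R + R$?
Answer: $61236$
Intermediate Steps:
$N{\left(R \right)} = 3 + R$ ($N{\left(R \right)} = 3 + \frac{R + R}{2} = 3 + \frac{2 R}{2} = 3 + R$)
$L = 14$ ($L = \left(\left(12 - -3\right) + \left(3 + 4\right)\right) - 8 = \left(\left(12 + 3\right) + 7\right) - 8 = \left(15 + 7\right) - 8 = 22 - 8 = 14$)
$L \left(-54\right) \left(-81\right) = 14 \left(-54\right) \left(-81\right) = \left(-756\right) \left(-81\right) = 61236$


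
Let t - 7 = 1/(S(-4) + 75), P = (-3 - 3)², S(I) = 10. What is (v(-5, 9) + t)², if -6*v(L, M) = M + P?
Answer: 6889/28900 ≈ 0.23837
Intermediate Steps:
P = 36 (P = (-6)² = 36)
v(L, M) = -6 - M/6 (v(L, M) = -(M + 36)/6 = -(36 + M)/6 = -6 - M/6)
t = 596/85 (t = 7 + 1/(10 + 75) = 7 + 1/85 = 596/85 ≈ 7.0118)
(v(-5, 9) + t)² = ((-6 - ⅙*9) + 596/85)² = ((-6 - 3/2) + 596/85)² = (-15/2 + 596/85)² = (-83/170)² = 6889/28900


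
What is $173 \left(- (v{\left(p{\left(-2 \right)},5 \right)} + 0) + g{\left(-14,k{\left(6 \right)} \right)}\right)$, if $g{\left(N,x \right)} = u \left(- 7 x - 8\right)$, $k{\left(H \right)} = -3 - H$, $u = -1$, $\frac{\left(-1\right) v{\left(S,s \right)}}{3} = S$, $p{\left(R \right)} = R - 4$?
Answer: $-12629$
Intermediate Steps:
$p{\left(R \right)} = -4 + R$ ($p{\left(R \right)} = R - 4 = -4 + R$)
$v{\left(S,s \right)} = - 3 S$
$g{\left(N,x \right)} = 8 + 7 x$ ($g{\left(N,x \right)} = - (- 7 x - 8) = - (-8 - 7 x) = 8 + 7 x$)
$173 \left(- (v{\left(p{\left(-2 \right)},5 \right)} + 0) + g{\left(-14,k{\left(6 \right)} \right)}\right) = 173 \left(- (- 3 \left(-4 - 2\right) + 0) + \left(8 + 7 \left(-3 - 6\right)\right)\right) = 173 \left(- (\left(-3\right) \left(-6\right) + 0) + \left(8 + 7 \left(-3 - 6\right)\right)\right) = 173 \left(- (18 + 0) + \left(8 + 7 \left(-9\right)\right)\right) = 173 \left(\left(-1\right) 18 + \left(8 - 63\right)\right) = 173 \left(-18 - 55\right) = 173 \left(-73\right) = -12629$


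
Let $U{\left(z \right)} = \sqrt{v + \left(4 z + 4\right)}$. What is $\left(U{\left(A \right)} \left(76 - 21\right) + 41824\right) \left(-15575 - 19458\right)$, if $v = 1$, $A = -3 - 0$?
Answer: $-1465220192 - 1926815 i \sqrt{7} \approx -1.4652 \cdot 10^{9} - 5.0979 \cdot 10^{6} i$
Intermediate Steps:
$A = -3$ ($A = -3 + 0 = -3$)
$U{\left(z \right)} = \sqrt{5 + 4 z}$ ($U{\left(z \right)} = \sqrt{1 + \left(4 z + 4\right)} = \sqrt{1 + \left(4 + 4 z\right)} = \sqrt{5 + 4 z}$)
$\left(U{\left(A \right)} \left(76 - 21\right) + 41824\right) \left(-15575 - 19458\right) = \left(\sqrt{5 + 4 \left(-3\right)} \left(76 - 21\right) + 41824\right) \left(-15575 - 19458\right) = \left(\sqrt{5 - 12} \cdot 55 + 41824\right) \left(-35033\right) = \left(\sqrt{-7} \cdot 55 + 41824\right) \left(-35033\right) = \left(i \sqrt{7} \cdot 55 + 41824\right) \left(-35033\right) = \left(55 i \sqrt{7} + 41824\right) \left(-35033\right) = \left(41824 + 55 i \sqrt{7}\right) \left(-35033\right) = -1465220192 - 1926815 i \sqrt{7}$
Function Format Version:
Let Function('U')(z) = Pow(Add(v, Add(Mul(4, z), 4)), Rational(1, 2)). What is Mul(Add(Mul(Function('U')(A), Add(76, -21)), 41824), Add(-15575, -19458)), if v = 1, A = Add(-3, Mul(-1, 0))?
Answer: Add(-1465220192, Mul(-1926815, I, Pow(7, Rational(1, 2)))) ≈ Add(-1.4652e+9, Mul(-5.0979e+6, I))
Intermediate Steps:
A = -3 (A = Add(-3, 0) = -3)
Function('U')(z) = Pow(Add(5, Mul(4, z)), Rational(1, 2)) (Function('U')(z) = Pow(Add(1, Add(Mul(4, z), 4)), Rational(1, 2)) = Pow(Add(1, Add(4, Mul(4, z))), Rational(1, 2)) = Pow(Add(5, Mul(4, z)), Rational(1, 2)))
Mul(Add(Mul(Function('U')(A), Add(76, -21)), 41824), Add(-15575, -19458)) = Mul(Add(Mul(Pow(Add(5, Mul(4, -3)), Rational(1, 2)), Add(76, -21)), 41824), Add(-15575, -19458)) = Mul(Add(Mul(Pow(Add(5, -12), Rational(1, 2)), 55), 41824), -35033) = Mul(Add(Mul(Pow(-7, Rational(1, 2)), 55), 41824), -35033) = Mul(Add(Mul(Mul(I, Pow(7, Rational(1, 2))), 55), 41824), -35033) = Mul(Add(Mul(55, I, Pow(7, Rational(1, 2))), 41824), -35033) = Mul(Add(41824, Mul(55, I, Pow(7, Rational(1, 2)))), -35033) = Add(-1465220192, Mul(-1926815, I, Pow(7, Rational(1, 2))))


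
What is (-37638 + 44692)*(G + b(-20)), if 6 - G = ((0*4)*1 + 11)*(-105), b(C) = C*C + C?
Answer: 10870214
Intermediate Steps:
b(C) = C + C**2 (b(C) = C**2 + C = C + C**2)
G = 1161 (G = 6 - ((0*4)*1 + 11)*(-105) = 6 - (0*1 + 11)*(-105) = 6 - (0 + 11)*(-105) = 6 - 11*(-105) = 6 - 1*(-1155) = 6 + 1155 = 1161)
(-37638 + 44692)*(G + b(-20)) = (-37638 + 44692)*(1161 - 20*(1 - 20)) = 7054*(1161 - 20*(-19)) = 7054*(1161 + 380) = 7054*1541 = 10870214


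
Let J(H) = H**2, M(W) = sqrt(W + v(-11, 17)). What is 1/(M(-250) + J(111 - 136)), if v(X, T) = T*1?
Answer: 625/390858 - I*sqrt(233)/390858 ≈ 0.001599 - 3.9053e-5*I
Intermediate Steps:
v(X, T) = T
M(W) = sqrt(17 + W) (M(W) = sqrt(W + 17) = sqrt(17 + W))
1/(M(-250) + J(111 - 136)) = 1/(sqrt(17 - 250) + (111 - 136)**2) = 1/(sqrt(-233) + (-25)**2) = 1/(I*sqrt(233) + 625) = 1/(625 + I*sqrt(233))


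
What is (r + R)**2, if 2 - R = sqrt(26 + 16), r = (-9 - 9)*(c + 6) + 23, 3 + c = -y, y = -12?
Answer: (245 + sqrt(42))**2 ≈ 63243.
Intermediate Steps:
c = 9 (c = -3 - 1*(-12) = -3 + 12 = 9)
r = -247 (r = (-9 - 9)*(9 + 6) + 23 = -18*15 + 23 = -270 + 23 = -247)
R = 2 - sqrt(42) (R = 2 - sqrt(26 + 16) = 2 - sqrt(42) ≈ -4.4807)
(r + R)**2 = (-247 + (2 - sqrt(42)))**2 = (-245 - sqrt(42))**2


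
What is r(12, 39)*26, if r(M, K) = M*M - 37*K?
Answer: -33774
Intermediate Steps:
r(M, K) = M² - 37*K
r(12, 39)*26 = (12² - 37*39)*26 = (144 - 1443)*26 = -1299*26 = -33774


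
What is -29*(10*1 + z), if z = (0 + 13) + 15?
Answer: -1102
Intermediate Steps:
z = 28 (z = 13 + 15 = 28)
-29*(10*1 + z) = -29*(10*1 + 28) = -29*(10 + 28) = -29*38 = -1102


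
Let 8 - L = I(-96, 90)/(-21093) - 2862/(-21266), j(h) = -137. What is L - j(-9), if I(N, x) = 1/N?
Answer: 3119105933879/21531059424 ≈ 144.87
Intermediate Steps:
L = 169350792791/21531059424 (L = 8 - (1/(-96*(-21093)) - 2862/(-21266)) = 8 - (-1/96*(-1/21093) - 2862*(-1/21266)) = 8 - (1/2024928 + 1431/10633) = 8 - 1*2897682601/21531059424 = 8 - 2897682601/21531059424 = 169350792791/21531059424 ≈ 7.8654)
L - j(-9) = 169350792791/21531059424 - 1*(-137) = 169350792791/21531059424 + 137 = 3119105933879/21531059424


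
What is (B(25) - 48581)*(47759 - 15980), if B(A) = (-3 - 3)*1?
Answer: -1544046273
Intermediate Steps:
B(A) = -6 (B(A) = -6*1 = -6)
(B(25) - 48581)*(47759 - 15980) = (-6 - 48581)*(47759 - 15980) = -48587*31779 = -1544046273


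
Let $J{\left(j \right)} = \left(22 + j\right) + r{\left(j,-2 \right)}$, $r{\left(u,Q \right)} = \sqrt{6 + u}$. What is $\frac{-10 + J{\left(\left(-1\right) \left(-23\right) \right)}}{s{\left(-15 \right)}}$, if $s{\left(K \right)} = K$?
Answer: $- \frac{7}{3} - \frac{\sqrt{29}}{15} \approx -2.6923$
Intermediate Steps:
$J{\left(j \right)} = 22 + j + \sqrt{6 + j}$ ($J{\left(j \right)} = \left(22 + j\right) + \sqrt{6 + j} = 22 + j + \sqrt{6 + j}$)
$\frac{-10 + J{\left(\left(-1\right) \left(-23\right) \right)}}{s{\left(-15 \right)}} = \frac{-10 + \left(22 - -23 + \sqrt{6 - -23}\right)}{-15} = \left(-10 + \left(22 + 23 + \sqrt{6 + 23}\right)\right) \left(- \frac{1}{15}\right) = \left(-10 + \left(22 + 23 + \sqrt{29}\right)\right) \left(- \frac{1}{15}\right) = \left(-10 + \left(45 + \sqrt{29}\right)\right) \left(- \frac{1}{15}\right) = \left(35 + \sqrt{29}\right) \left(- \frac{1}{15}\right) = - \frac{7}{3} - \frac{\sqrt{29}}{15}$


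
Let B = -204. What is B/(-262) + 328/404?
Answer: 21044/13231 ≈ 1.5905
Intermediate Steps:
B/(-262) + 328/404 = -204/(-262) + 328/404 = -204*(-1/262) + 328*(1/404) = 102/131 + 82/101 = 21044/13231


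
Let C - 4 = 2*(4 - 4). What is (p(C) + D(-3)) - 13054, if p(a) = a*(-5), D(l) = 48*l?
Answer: -13218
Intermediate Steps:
C = 4 (C = 4 + 2*(4 - 4) = 4 + 2*0 = 4 + 0 = 4)
p(a) = -5*a
(p(C) + D(-3)) - 13054 = (-5*4 + 48*(-3)) - 13054 = (-20 - 144) - 13054 = -164 - 13054 = -13218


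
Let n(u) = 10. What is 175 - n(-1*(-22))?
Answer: 165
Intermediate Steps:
175 - n(-1*(-22)) = 175 - 1*10 = 175 - 10 = 165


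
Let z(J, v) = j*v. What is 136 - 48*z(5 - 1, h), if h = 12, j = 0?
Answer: 136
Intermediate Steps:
z(J, v) = 0 (z(J, v) = 0*v = 0)
136 - 48*z(5 - 1, h) = 136 - 48*0 = 136 + 0 = 136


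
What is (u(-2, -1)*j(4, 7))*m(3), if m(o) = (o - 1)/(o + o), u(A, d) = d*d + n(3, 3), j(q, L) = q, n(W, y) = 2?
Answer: 4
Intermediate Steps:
u(A, d) = 2 + d² (u(A, d) = d*d + 2 = d² + 2 = 2 + d²)
m(o) = (-1 + o)/(2*o) (m(o) = (-1 + o)/((2*o)) = (-1 + o)*(1/(2*o)) = (-1 + o)/(2*o))
(u(-2, -1)*j(4, 7))*m(3) = ((2 + (-1)²)*4)*((½)*(-1 + 3)/3) = ((2 + 1)*4)*((½)*(⅓)*2) = (3*4)*(⅓) = 12*(⅓) = 4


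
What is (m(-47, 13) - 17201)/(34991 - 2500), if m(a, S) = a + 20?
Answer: -17228/32491 ≈ -0.53024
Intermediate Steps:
m(a, S) = 20 + a
(m(-47, 13) - 17201)/(34991 - 2500) = ((20 - 47) - 17201)/(34991 - 2500) = (-27 - 17201)/32491 = -17228*1/32491 = -17228/32491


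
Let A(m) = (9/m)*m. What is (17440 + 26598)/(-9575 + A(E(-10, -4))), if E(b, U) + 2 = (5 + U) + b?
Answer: -22019/4783 ≈ -4.6036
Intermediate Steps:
E(b, U) = 3 + U + b (E(b, U) = -2 + ((5 + U) + b) = -2 + (5 + U + b) = 3 + U + b)
A(m) = 9
(17440 + 26598)/(-9575 + A(E(-10, -4))) = (17440 + 26598)/(-9575 + 9) = 44038/(-9566) = 44038*(-1/9566) = -22019/4783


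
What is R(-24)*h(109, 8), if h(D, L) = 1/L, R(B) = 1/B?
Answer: -1/192 ≈ -0.0052083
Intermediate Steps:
R(B) = 1/B
R(-24)*h(109, 8) = 1/(-24*8) = -1/24*⅛ = -1/192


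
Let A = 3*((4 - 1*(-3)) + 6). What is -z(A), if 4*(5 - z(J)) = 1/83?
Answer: -1659/332 ≈ -4.9970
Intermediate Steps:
A = 39 (A = 3*((4 + 3) + 6) = 3*(7 + 6) = 3*13 = 39)
z(J) = 1659/332 (z(J) = 5 - 1/4/83 = 5 - 1/4*1/83 = 5 - 1/332 = 1659/332)
-z(A) = -1*1659/332 = -1659/332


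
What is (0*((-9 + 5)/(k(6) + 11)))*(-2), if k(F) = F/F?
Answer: 0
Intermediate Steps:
k(F) = 1
(0*((-9 + 5)/(k(6) + 11)))*(-2) = (0*((-9 + 5)/(1 + 11)))*(-2) = (0*(-4/12))*(-2) = (0*(-4*1/12))*(-2) = (0*(-⅓))*(-2) = 0*(-2) = 0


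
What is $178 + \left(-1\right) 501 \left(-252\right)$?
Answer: $126430$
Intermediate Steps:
$178 + \left(-1\right) 501 \left(-252\right) = 178 - -126252 = 178 + 126252 = 126430$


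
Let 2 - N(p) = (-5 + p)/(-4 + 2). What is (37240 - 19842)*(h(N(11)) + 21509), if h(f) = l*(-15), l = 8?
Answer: 372125822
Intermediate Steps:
N(p) = -1/2 + p/2 (N(p) = 2 - (-5 + p)/(-4 + 2) = 2 - (-5 + p)/(-2) = 2 - (-5 + p)*(-1)/2 = 2 - (5/2 - p/2) = 2 + (-5/2 + p/2) = -1/2 + p/2)
h(f) = -120 (h(f) = 8*(-15) = -120)
(37240 - 19842)*(h(N(11)) + 21509) = (37240 - 19842)*(-120 + 21509) = 17398*21389 = 372125822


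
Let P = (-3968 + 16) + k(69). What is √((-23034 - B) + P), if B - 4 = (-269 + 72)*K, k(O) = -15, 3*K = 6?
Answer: I*√26611 ≈ 163.13*I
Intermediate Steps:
K = 2 (K = (⅓)*6 = 2)
B = -390 (B = 4 + (-269 + 72)*2 = 4 - 197*2 = 4 - 394 = -390)
P = -3967 (P = (-3968 + 16) - 15 = -3952 - 15 = -3967)
√((-23034 - B) + P) = √((-23034 - 1*(-390)) - 3967) = √((-23034 + 390) - 3967) = √(-22644 - 3967) = √(-26611) = I*√26611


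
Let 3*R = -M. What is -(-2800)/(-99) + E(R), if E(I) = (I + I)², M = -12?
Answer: 3536/99 ≈ 35.717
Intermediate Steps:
R = 4 (R = (-1*(-12))/3 = (⅓)*12 = 4)
E(I) = 4*I² (E(I) = (2*I)² = 4*I²)
-(-2800)/(-99) + E(R) = -(-2800)/(-99) + 4*4² = -(-2800)*(-1)/99 + 4*16 = -28*100/99 + 64 = -2800/99 + 64 = 3536/99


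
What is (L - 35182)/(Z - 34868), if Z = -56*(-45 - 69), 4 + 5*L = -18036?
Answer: 19395/14242 ≈ 1.3618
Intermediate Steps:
L = -3608 (L = -4/5 + (1/5)*(-18036) = -4/5 - 18036/5 = -3608)
Z = 6384 (Z = -56*(-114) = 6384)
(L - 35182)/(Z - 34868) = (-3608 - 35182)/(6384 - 34868) = -38790/(-28484) = -38790*(-1/28484) = 19395/14242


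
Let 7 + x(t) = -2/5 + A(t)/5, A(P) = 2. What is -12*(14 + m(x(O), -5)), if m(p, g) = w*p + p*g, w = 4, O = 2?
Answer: -252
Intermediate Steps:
x(t) = -7 (x(t) = -7 + (-2/5 + 2/5) = -7 + (-2*⅕ + 2*(⅕)) = -7 + (-⅖ + ⅖) = -7 + 0 = -7)
m(p, g) = 4*p + g*p (m(p, g) = 4*p + p*g = 4*p + g*p)
-12*(14 + m(x(O), -5)) = -12*(14 - 7*(4 - 5)) = -12*(14 - 7*(-1)) = -12*(14 + 7) = -12*21 = -252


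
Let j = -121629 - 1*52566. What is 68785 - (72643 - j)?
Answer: -178053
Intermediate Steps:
j = -174195 (j = -121629 - 52566 = -174195)
68785 - (72643 - j) = 68785 - (72643 - 1*(-174195)) = 68785 - (72643 + 174195) = 68785 - 1*246838 = 68785 - 246838 = -178053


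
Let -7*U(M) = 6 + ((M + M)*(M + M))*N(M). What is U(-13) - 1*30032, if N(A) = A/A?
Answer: -210906/7 ≈ -30129.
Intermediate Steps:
N(A) = 1
U(M) = -6/7 - 4*M**2/7 (U(M) = -(6 + ((M + M)*(M + M))*1)/7 = -(6 + ((2*M)*(2*M))*1)/7 = -(6 + (4*M**2)*1)/7 = -(6 + 4*M**2)/7 = -6/7 - 4*M**2/7)
U(-13) - 1*30032 = (-6/7 - 4/7*(-13)**2) - 1*30032 = (-6/7 - 4/7*169) - 30032 = (-6/7 - 676/7) - 30032 = -682/7 - 30032 = -210906/7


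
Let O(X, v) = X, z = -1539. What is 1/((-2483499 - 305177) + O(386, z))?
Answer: -1/2788290 ≈ -3.5864e-7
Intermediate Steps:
1/((-2483499 - 305177) + O(386, z)) = 1/((-2483499 - 305177) + 386) = 1/(-2788676 + 386) = 1/(-2788290) = -1/2788290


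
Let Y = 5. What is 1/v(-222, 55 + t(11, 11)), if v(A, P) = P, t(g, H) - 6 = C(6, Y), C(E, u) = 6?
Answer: 1/67 ≈ 0.014925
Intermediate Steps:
t(g, H) = 12 (t(g, H) = 6 + 6 = 12)
1/v(-222, 55 + t(11, 11)) = 1/(55 + 12) = 1/67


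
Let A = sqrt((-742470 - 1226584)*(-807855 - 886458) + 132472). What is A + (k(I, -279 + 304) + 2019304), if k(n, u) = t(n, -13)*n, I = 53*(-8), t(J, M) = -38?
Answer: 2035416 + sqrt(3336193922374) ≈ 3.8619e+6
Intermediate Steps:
I = -424
k(n, u) = -38*n
A = sqrt(3336193922374) (A = sqrt(-1969054*(-1694313) + 132472) = sqrt(3336193789902 + 132472) = sqrt(3336193922374) ≈ 1.8265e+6)
A + (k(I, -279 + 304) + 2019304) = sqrt(3336193922374) + (-38*(-424) + 2019304) = sqrt(3336193922374) + (16112 + 2019304) = sqrt(3336193922374) + 2035416 = 2035416 + sqrt(3336193922374)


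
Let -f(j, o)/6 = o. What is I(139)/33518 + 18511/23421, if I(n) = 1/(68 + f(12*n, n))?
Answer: 475265977247/601329209748 ≈ 0.79036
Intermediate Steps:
f(j, o) = -6*o
I(n) = 1/(68 - 6*n)
I(139)/33518 + 18511/23421 = -1/(-68 + 6*139)/33518 + 18511/23421 = -1/(-68 + 834)*(1/33518) + 18511*(1/23421) = -1/766*(1/33518) + 18511/23421 = -1*1/766*(1/33518) + 18511/23421 = -1/766*1/33518 + 18511/23421 = -1/25674788 + 18511/23421 = 475265977247/601329209748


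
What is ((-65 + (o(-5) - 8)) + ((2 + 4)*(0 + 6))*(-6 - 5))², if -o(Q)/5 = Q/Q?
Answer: 224676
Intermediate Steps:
o(Q) = -5 (o(Q) = -5*Q/Q = -5*1 = -5)
((-65 + (o(-5) - 8)) + ((2 + 4)*(0 + 6))*(-6 - 5))² = ((-65 + (-5 - 8)) + ((2 + 4)*(0 + 6))*(-6 - 5))² = ((-65 - 13) + (6*6)*(-11))² = (-78 + 36*(-11))² = (-78 - 396)² = (-474)² = 224676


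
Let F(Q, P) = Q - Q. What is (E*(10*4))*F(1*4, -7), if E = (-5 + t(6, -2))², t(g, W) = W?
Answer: 0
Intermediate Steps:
F(Q, P) = 0
E = 49 (E = (-5 - 2)² = (-7)² = 49)
(E*(10*4))*F(1*4, -7) = (49*(10*4))*0 = (49*40)*0 = 1960*0 = 0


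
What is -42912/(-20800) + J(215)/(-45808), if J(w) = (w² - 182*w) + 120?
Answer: 28369389/14887600 ≈ 1.9056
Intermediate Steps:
J(w) = 120 + w² - 182*w
-42912/(-20800) + J(215)/(-45808) = -42912/(-20800) + (120 + 215² - 182*215)/(-45808) = -42912*(-1/20800) + (120 + 46225 - 39130)*(-1/45808) = 1341/650 + 7215*(-1/45808) = 1341/650 - 7215/45808 = 28369389/14887600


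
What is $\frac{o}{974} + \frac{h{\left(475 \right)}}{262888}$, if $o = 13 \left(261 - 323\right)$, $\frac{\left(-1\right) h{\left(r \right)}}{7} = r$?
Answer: $- \frac{107563139}{128026456} \approx -0.84016$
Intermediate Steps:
$h{\left(r \right)} = - 7 r$
$o = -806$ ($o = 13 \left(-62\right) = -806$)
$\frac{o}{974} + \frac{h{\left(475 \right)}}{262888} = - \frac{806}{974} + \frac{\left(-7\right) 475}{262888} = \left(-806\right) \frac{1}{974} - \frac{3325}{262888} = - \frac{403}{487} - \frac{3325}{262888} = - \frac{107563139}{128026456}$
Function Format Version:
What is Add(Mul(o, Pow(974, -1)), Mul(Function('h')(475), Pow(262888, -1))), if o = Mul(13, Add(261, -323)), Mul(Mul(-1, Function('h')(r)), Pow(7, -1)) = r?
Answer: Rational(-107563139, 128026456) ≈ -0.84016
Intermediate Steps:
Function('h')(r) = Mul(-7, r)
o = -806 (o = Mul(13, -62) = -806)
Add(Mul(o, Pow(974, -1)), Mul(Function('h')(475), Pow(262888, -1))) = Add(Mul(-806, Pow(974, -1)), Mul(Mul(-7, 475), Pow(262888, -1))) = Add(Mul(-806, Rational(1, 974)), Mul(-3325, Rational(1, 262888))) = Add(Rational(-403, 487), Rational(-3325, 262888)) = Rational(-107563139, 128026456)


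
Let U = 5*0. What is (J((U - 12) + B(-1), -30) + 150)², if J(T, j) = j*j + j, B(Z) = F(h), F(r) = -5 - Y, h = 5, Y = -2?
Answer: 1040400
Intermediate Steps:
U = 0
F(r) = -3 (F(r) = -5 - 1*(-2) = -5 + 2 = -3)
B(Z) = -3
J(T, j) = j + j² (J(T, j) = j² + j = j + j²)
(J((U - 12) + B(-1), -30) + 150)² = (-30*(1 - 30) + 150)² = (-30*(-29) + 150)² = (870 + 150)² = 1020² = 1040400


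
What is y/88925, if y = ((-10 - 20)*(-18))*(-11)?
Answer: -1188/17785 ≈ -0.066798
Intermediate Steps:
y = -5940 (y = -30*(-18)*(-11) = 540*(-11) = -5940)
y/88925 = -5940/88925 = -5940*1/88925 = -1188/17785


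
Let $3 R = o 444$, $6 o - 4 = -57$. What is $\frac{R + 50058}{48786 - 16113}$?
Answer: $\frac{146252}{98019} \approx 1.4921$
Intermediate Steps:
$o = - \frac{53}{6}$ ($o = \frac{2}{3} + \frac{1}{6} \left(-57\right) = \frac{2}{3} - \frac{19}{2} = - \frac{53}{6} \approx -8.8333$)
$R = - \frac{3922}{3}$ ($R = \frac{\left(- \frac{53}{6}\right) 444}{3} = \frac{1}{3} \left(-3922\right) = - \frac{3922}{3} \approx -1307.3$)
$\frac{R + 50058}{48786 - 16113} = \frac{- \frac{3922}{3} + 50058}{48786 - 16113} = \frac{146252}{3 \cdot 32673} = \frac{146252}{3} \cdot \frac{1}{32673} = \frac{146252}{98019}$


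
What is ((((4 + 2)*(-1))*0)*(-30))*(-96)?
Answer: 0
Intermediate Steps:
((((4 + 2)*(-1))*0)*(-30))*(-96) = (((6*(-1))*0)*(-30))*(-96) = (-6*0*(-30))*(-96) = (0*(-30))*(-96) = 0*(-96) = 0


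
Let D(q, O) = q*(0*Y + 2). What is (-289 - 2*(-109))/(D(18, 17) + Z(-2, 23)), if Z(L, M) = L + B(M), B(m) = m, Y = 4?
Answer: -71/57 ≈ -1.2456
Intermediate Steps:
Z(L, M) = L + M
D(q, O) = 2*q (D(q, O) = q*(0*4 + 2) = q*(0 + 2) = q*2 = 2*q)
(-289 - 2*(-109))/(D(18, 17) + Z(-2, 23)) = (-289 - 2*(-109))/(2*18 + (-2 + 23)) = (-289 + 218)/(36 + 21) = -71/57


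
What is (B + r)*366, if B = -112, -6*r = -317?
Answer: -21655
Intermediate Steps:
r = 317/6 (r = -1/6*(-317) = 317/6 ≈ 52.833)
(B + r)*366 = (-112 + 317/6)*366 = -355/6*366 = -21655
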